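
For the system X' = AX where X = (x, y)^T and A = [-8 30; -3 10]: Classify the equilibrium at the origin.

A = [[-8,30],[-3,10]]; det(A-λI) = λ^2 - 2λ + 10.
λ = 1 ± 3i: positive real part.

unstable spiral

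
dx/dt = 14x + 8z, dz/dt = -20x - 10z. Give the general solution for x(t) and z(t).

x(t) = c_1e^(2t)sin(4t) + c_1e^(2t)cos(4t) + c_2e^(2t)sin(4t) - c_2e^(2t)cos(4t), z(t) = -2c_1e^(2t)sin(4t) - c_1e^(2t)cos(4t) - c_2e^(2t)sin(4t) + 2c_2e^(2t)cos(4t)

Coefficient matrix A = [[14, 8], [-20, -10]].
Characteristic polynomial det(A - λI) = λ^2 - 4λ + 20 = 0.
Eigenvalues λ = 2 ± 4i (complex conjugate pair).
For λ=2+4i: an eigenvector is (1,-1) - i(1,-2) = (1 - i, -1 + 2i).
A real fundamental pair from Re and Im of e^((2+4i)t)v: X_1 = e^(2t)(cos(4t)·(1,-1) + sin(4t)·(1,-2)), X_2 = e^(2t)(sin(4t)·(1,-1) - cos(4t)·(1,-2)).
General solution: c_1X_1 + c_2X_2.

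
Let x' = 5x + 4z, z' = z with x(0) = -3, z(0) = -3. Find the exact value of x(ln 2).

A = [[5,4],[0,1]]; eigenvalues λ = 1, 5.
Eigenvectors: (-1,1) for λ=1, (-1,0) for λ=5.
From the initial condition, c_1 = -3, c_2 = 6.
x(ln 2) = (-3)(2^1)(-1) + (6)(2^5)(-1) = -186.

-186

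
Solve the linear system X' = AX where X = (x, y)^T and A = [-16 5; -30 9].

Coefficient matrix A = [[-16, 5], [-30, 9]].
Characteristic polynomial det(A - λI) = λ^2 + 7λ + 6 = 0.
Eigenvalues λ = -1, -6.
For λ=-1: (A-λI) row 1 is [-15, 5], so an eigenvector is (-1, -3).
For λ=-6: (A-λI) row 1 is [-10, 5], so an eigenvector is (1, 2).
General solution: c_1e^(-t)(-1,-3) + c_2e^(-6t)(1,2).

x(t) = -c_1e^(-t) + c_2e^(-6t), y(t) = -3c_1e^(-t) + 2c_2e^(-6t)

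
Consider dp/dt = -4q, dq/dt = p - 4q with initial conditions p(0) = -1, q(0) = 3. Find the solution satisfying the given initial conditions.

p(t) = -14te^(-2t) - e^(-2t), q(t) = -7te^(-2t) + 3e^(-2t)

Coefficient matrix A = [[0, -4], [1, -4]].
Characteristic polynomial det(A - λI) = λ^2 + 4λ + 4 = 0.
Single eigenvalue λ = -2 with algebraic multiplicity 2.
Eigenvector v = (2,1); generalized eigenvector w with (A-λI)w=v is (3,1).
General solution: e^(-2t)[K_1·v + K_2·(t·v + w)].
Applying p(0)=-1, q(0)=3 gives K_1=10, K_2=-7.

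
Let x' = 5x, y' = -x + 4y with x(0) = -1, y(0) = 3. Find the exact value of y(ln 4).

A = [[5,0],[-1,4]]; eigenvalues λ = 4, 5.
Eigenvectors: (0,1) for λ=4, (-1,1) for λ=5.
From the initial condition, c_1 = 2, c_2 = 1.
y(ln 4) = (2)(4^4)(1) + (1)(4^5)(1) = 1536.

1536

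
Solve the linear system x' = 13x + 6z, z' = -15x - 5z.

Coefficient matrix A = [[13, 6], [-15, -5]].
Characteristic polynomial det(A - λI) = λ^2 - 8λ + 25 = 0.
Eigenvalues λ = 4 ± 3i (complex conjugate pair).
For λ=4+3i: an eigenvector is (1,-2) - i(-1,1) = (1 + i, -2 - i).
A real fundamental pair from Re and Im of e^((4+3i)t)v: X_1 = e^(4t)(cos(3t)·(1,-2) + sin(3t)·(-1,1)), X_2 = e^(4t)(sin(3t)·(1,-2) - cos(3t)·(-1,1)).
General solution: C_1X_1 + C_2X_2.

x(t) = -C_1e^(4t)sin(3t) + C_1e^(4t)cos(3t) + C_2e^(4t)sin(3t) + C_2e^(4t)cos(3t), z(t) = C_1e^(4t)sin(3t) - 2C_1e^(4t)cos(3t) - 2C_2e^(4t)sin(3t) - C_2e^(4t)cos(3t)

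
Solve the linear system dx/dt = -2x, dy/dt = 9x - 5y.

Coefficient matrix A = [[-2, 0], [9, -5]].
Characteristic polynomial det(A - λI) = λ^2 + 7λ + 10 = 0.
Eigenvalues λ = -2, -5.
For λ=-2: (A-λI) row 2 is [9, -3], so an eigenvector is (1, 3).
For λ=-5: (A-λI) row 1 is [3, 0], so an eigenvector is (0, 1).
General solution: C_1e^(-2t)(1,3) + C_2e^(-5t)(0,1).

x(t) = C_1e^(-2t), y(t) = 3C_1e^(-2t) + C_2e^(-5t)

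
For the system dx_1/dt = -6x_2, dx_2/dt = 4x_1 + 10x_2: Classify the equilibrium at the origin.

A = [[0,-6],[4,10]]; det(A-λI) = λ^2 - 10λ + 24.
λ = 6, 4: both positive.

unstable node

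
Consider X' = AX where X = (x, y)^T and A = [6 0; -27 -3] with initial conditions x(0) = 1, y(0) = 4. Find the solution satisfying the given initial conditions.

Coefficient matrix A = [[6, 0], [-27, -3]].
Characteristic polynomial det(A - λI) = λ^2 - 3λ - 18 = 0.
Eigenvalues λ = 6, -3.
For λ=6: (A-λI) row 2 is [-27, -9], so an eigenvector is (-1, 3).
For λ=-3: (A-λI) row 1 is [9, 0], so an eigenvector is (0, -1).
General solution: c_1e^(6t)(-1,3) + c_2e^(-3t)(0,-1).
Applying x(0)=1, y(0)=4 gives c_1=-1, c_2=-7.

x(t) = e^(6t), y(t) = -3e^(6t) + 7e^(-3t)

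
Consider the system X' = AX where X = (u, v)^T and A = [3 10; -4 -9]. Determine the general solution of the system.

Coefficient matrix A = [[3, 10], [-4, -9]].
Characteristic polynomial det(A - λI) = λ^2 + 6λ + 13 = 0.
Eigenvalues λ = -3 ± 2i (complex conjugate pair).
For λ=-3+2i: an eigenvector is (2,-1) - i(1,-1) = (2 - i, -1 + i).
A real fundamental pair from Re and Im of e^((-3+2i)t)v: X_1 = e^(-3t)(cos(2t)·(2,-1) + sin(2t)·(1,-1)), X_2 = e^(-3t)(sin(2t)·(2,-1) - cos(2t)·(1,-1)).
General solution: c_1X_1 + c_2X_2.

u(t) = c_1e^(-3t)sin(2t) + 2c_1e^(-3t)cos(2t) + 2c_2e^(-3t)sin(2t) - c_2e^(-3t)cos(2t), v(t) = -c_1e^(-3t)sin(2t) - c_1e^(-3t)cos(2t) - c_2e^(-3t)sin(2t) + c_2e^(-3t)cos(2t)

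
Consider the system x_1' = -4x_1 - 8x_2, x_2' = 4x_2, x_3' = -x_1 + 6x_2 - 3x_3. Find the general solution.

x_1(t) = c_1e^(-4t) - c_2e^(4t), x_2(t) = c_2e^(4t), x_3(t) = c_1e^(-4t) + c_2e^(4t) + c_3e^(-3t)

Coefficient matrix A = [[-4, -8, 0], [0, 4, 0], [-1, 6, -3]].
det(A - λI) = 0 gives eigenvalues λ = -4, 4, -3.
For λ=-4: eigenvector (1,0,1).
For λ=4: eigenvector (-1,1,1).
For λ=-3: eigenvector (0,0,1).
General solution: c_1e^(-4t)(1,0,1) + c_2e^(4t)(-1,1,1) + c_3e^(-3t)(0,0,1).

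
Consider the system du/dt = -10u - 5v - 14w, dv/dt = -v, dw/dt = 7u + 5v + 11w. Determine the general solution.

u(t) = -C_1e^(4t) + C_2e^(-t) - 2C_3e^(-3t), v(t) = C_2e^(-t), w(t) = C_1e^(4t) - C_2e^(-t) + C_3e^(-3t)

Coefficient matrix A = [[-10, -5, -14], [0, -1, 0], [7, 5, 11]].
det(A - λI) = 0 gives eigenvalues λ = 4, -1, -3.
For λ=4: eigenvector (-1,0,1).
For λ=-1: eigenvector (1,1,-1).
For λ=-3: eigenvector (-2,0,1).
General solution: C_1e^(4t)(-1,0,1) + C_2e^(-t)(1,1,-1) + C_3e^(-3t)(-2,0,1).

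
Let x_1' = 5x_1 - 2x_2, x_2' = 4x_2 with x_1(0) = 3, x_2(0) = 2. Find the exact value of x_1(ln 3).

81

A = [[5,-2],[0,4]]; eigenvalues λ = 5, 4.
Eigenvectors: (1,0) for λ=5, (-2,-1) for λ=4.
From the initial condition, c_1 = -1, c_2 = -2.
x_1(ln 3) = (-1)(3^5)(1) + (-2)(3^4)(-2) = 81.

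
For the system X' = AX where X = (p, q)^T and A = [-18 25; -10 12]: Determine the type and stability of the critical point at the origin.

stable spiral

A = [[-18,25],[-10,12]]; det(A-λI) = λ^2 + 6λ + 34.
λ = -3 ± 5i: negative real part.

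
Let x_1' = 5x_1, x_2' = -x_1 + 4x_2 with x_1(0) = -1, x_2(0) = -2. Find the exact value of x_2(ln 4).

A = [[5,0],[-1,4]]; eigenvalues λ = 4, 5.
Eigenvectors: (0,1) for λ=4, (-1,1) for λ=5.
From the initial condition, c_1 = -3, c_2 = 1.
x_2(ln 4) = (-3)(4^4)(1) + (1)(4^5)(1) = 256.

256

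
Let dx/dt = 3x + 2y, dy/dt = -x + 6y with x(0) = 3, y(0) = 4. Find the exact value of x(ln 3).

A = [[3,2],[-1,6]]; eigenvalues λ = 4, 5.
Eigenvectors: (-2,-1) for λ=4, (1,1) for λ=5.
From the initial condition, c_1 = 1, c_2 = 5.
x(ln 3) = (1)(3^4)(-2) + (5)(3^5)(1) = 1053.

1053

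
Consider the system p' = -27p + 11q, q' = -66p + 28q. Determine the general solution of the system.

Coefficient matrix A = [[-27, 11], [-66, 28]].
Characteristic polynomial det(A - λI) = λ^2 - λ - 30 = 0.
Eigenvalues λ = 6, -5.
For λ=6: (A-λI) row 1 is [-33, 11], so an eigenvector is (-1, -3).
For λ=-5: (A-λI) row 1 is [-22, 11], so an eigenvector is (-1, -2).
General solution: c_1e^(6t)(-1,-3) + c_2e^(-5t)(-1,-2).

p(t) = -c_1e^(6t) - c_2e^(-5t), q(t) = -3c_1e^(6t) - 2c_2e^(-5t)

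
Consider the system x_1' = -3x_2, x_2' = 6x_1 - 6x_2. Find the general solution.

x_1(t) = -c_1e^(-3t)sin(3t) + c_2e^(-3t)cos(3t), x_2(t) = -c_1e^(-3t)sin(3t) + c_1e^(-3t)cos(3t) + c_2e^(-3t)sin(3t) + c_2e^(-3t)cos(3t)

Coefficient matrix A = [[0, -3], [6, -6]].
Characteristic polynomial det(A - λI) = λ^2 + 6λ + 18 = 0.
Eigenvalues λ = -3 ± 3i (complex conjugate pair).
For λ=-3+3i: an eigenvector is (0,1) - i(-1,-1) = (0 + i, 1 + i).
A real fundamental pair from Re and Im of e^((-3+3i)t)v: X_1 = e^(-3t)(cos(3t)·(0,1) + sin(3t)·(-1,-1)), X_2 = e^(-3t)(sin(3t)·(0,1) - cos(3t)·(-1,-1)).
General solution: c_1X_1 + c_2X_2.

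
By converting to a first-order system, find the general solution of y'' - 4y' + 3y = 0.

Let x_1 = y, x_2 = y'. Then x_1' = x_2 and x_2' = -3x_1 + 4x_2.
A = [[0,1],[-3,4]]; det(A-λI) = λ^2 - 4λ + 3.
Eigenvalues λ = 3, 1 with eigenvectors (1,3), (1,1).

y(t) = c_1e^(3t) + c_2e^(t)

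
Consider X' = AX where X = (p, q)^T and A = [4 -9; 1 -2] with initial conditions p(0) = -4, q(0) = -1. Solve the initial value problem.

Coefficient matrix A = [[4, -9], [1, -2]].
Characteristic polynomial det(A - λI) = λ^2 - 2λ + 1 = 0.
Single eigenvalue λ = 1 with algebraic multiplicity 2.
Eigenvector v = (3,1); generalized eigenvector w with (A-λI)w=v is (1,0).
General solution: e^(t)[K_1·v + K_2·(t·v + w)].
Applying p(0)=-4, q(0)=-1 gives K_1=-1, K_2=-1.

p(t) = -3te^(t) - 4e^(t), q(t) = -te^(t) - e^(t)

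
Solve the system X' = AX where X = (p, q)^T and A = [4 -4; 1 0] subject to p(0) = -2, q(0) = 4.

p(t) = -20te^(2t) - 2e^(2t), q(t) = -10te^(2t) + 4e^(2t)

Coefficient matrix A = [[4, -4], [1, 0]].
Characteristic polynomial det(A - λI) = λ^2 - 4λ + 4 = 0.
Single eigenvalue λ = 2 with algebraic multiplicity 2.
Eigenvector v = (-2,-1); generalized eigenvector w with (A-λI)w=v is (1,1).
General solution: e^(2t)[K_1·v + K_2·(t·v + w)].
Applying p(0)=-2, q(0)=4 gives K_1=6, K_2=10.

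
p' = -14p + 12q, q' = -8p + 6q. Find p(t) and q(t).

p(t) = 3C_1e^(-6t) + C_2e^(-2t), q(t) = 2C_1e^(-6t) + C_2e^(-2t)

Coefficient matrix A = [[-14, 12], [-8, 6]].
Characteristic polynomial det(A - λI) = λ^2 + 8λ + 12 = 0.
Eigenvalues λ = -6, -2.
For λ=-6: (A-λI) row 1 is [-8, 12], so an eigenvector is (3, 2).
For λ=-2: (A-λI) row 1 is [-12, 12], so an eigenvector is (1, 1).
General solution: C_1e^(-6t)(3,2) + C_2e^(-2t)(1,1).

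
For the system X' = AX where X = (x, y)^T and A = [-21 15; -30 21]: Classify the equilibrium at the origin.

center

A = [[-21,15],[-30,21]]; det(A-λI) = λ^2 + 9.
λ = 0 ± 3i: zero real part.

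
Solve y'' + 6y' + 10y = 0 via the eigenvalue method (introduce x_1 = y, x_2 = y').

Let x_1 = y, x_2 = y'. Then x_1' = x_2 and x_2' = -10x_1 - 6x_2.
A = [[0,1],[-10,-6]]; det(A-λI) = λ^2 + 6λ + 10.
Eigenvalues λ = -3 ± i.

y(t) = c_1e^(-3t)cos(t) + c_2e^(-3t)sin(t)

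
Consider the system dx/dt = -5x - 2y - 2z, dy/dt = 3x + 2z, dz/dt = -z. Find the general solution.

Coefficient matrix A = [[-5, -2, -2], [3, 0, 2], [0, 0, -1]].
det(A - λI) = 0 gives eigenvalues λ = -3, -2, -1.
For λ=-3: eigenvector (1,-1,0).
For λ=-2: eigenvector (-2,3,0).
For λ=-1: eigenvector (-1,1,1).
General solution: K_1e^(-3t)(1,-1,0) + K_2e^(-2t)(-2,3,0) + K_3e^(-t)(-1,1,1).

x(t) = K_1e^(-3t) - 2K_2e^(-2t) - K_3e^(-t), y(t) = -K_1e^(-3t) + 3K_2e^(-2t) + K_3e^(-t), z(t) = K_3e^(-t)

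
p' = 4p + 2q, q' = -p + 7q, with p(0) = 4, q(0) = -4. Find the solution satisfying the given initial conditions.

p(t) = -12e^(6t) + 16e^(5t), q(t) = -12e^(6t) + 8e^(5t)

Coefficient matrix A = [[4, 2], [-1, 7]].
Characteristic polynomial det(A - λI) = λ^2 - 11λ + 30 = 0.
Eigenvalues λ = 5, 6.
For λ=5: (A-λI) row 1 is [-1, 2], so an eigenvector is (-2, -1).
For λ=6: (A-λI) row 1 is [-2, 2], so an eigenvector is (1, 1).
General solution: c_1e^(5t)(-2,-1) + c_2e^(6t)(1,1).
Applying p(0)=4, q(0)=-4 gives c_1=-8, c_2=-12.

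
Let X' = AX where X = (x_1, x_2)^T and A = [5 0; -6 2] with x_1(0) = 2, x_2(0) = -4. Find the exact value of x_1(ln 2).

64

A = [[5,0],[-6,2]]; eigenvalues λ = 2, 5.
Eigenvectors: (0,1) for λ=2, (1,-2) for λ=5.
From the initial condition, c_1 = 0, c_2 = 2.
x_1(ln 2) = (0)(2^2)(0) + (2)(2^5)(1) = 64.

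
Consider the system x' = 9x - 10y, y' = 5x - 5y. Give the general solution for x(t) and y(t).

Coefficient matrix A = [[9, -10], [5, -5]].
Characteristic polynomial det(A - λI) = λ^2 - 4λ + 5 = 0.
Eigenvalues λ = 2 ± i (complex conjugate pair).
For λ=2+i: an eigenvector is (3,2) - i(1,1) = (3 - i, 2 - i).
A real fundamental pair from Re and Im of e^((2+i)t)v: X_1 = e^(2t)(cos(t)·(3,2) + sin(t)·(1,1)), X_2 = e^(2t)(sin(t)·(3,2) - cos(t)·(1,1)).
General solution: K_1X_1 + K_2X_2.

x(t) = K_1e^(2t)sin(t) + 3K_1e^(2t)cos(t) + 3K_2e^(2t)sin(t) - K_2e^(2t)cos(t), y(t) = K_1e^(2t)sin(t) + 2K_1e^(2t)cos(t) + 2K_2e^(2t)sin(t) - K_2e^(2t)cos(t)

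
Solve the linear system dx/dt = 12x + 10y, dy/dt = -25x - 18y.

x(t) = -c_1e^(-3t)sin(5t) - c_1e^(-3t)cos(5t) - c_2e^(-3t)sin(5t) + c_2e^(-3t)cos(5t), y(t) = 2c_1e^(-3t)sin(5t) + c_1e^(-3t)cos(5t) + c_2e^(-3t)sin(5t) - 2c_2e^(-3t)cos(5t)

Coefficient matrix A = [[12, 10], [-25, -18]].
Characteristic polynomial det(A - λI) = λ^2 + 6λ + 34 = 0.
Eigenvalues λ = -3 ± 5i (complex conjugate pair).
For λ=-3+5i: an eigenvector is (-1,1) - i(-1,2) = (-1 + i, 1 - 2i).
A real fundamental pair from Re and Im of e^((-3+5i)t)v: X_1 = e^(-3t)(cos(5t)·(-1,1) + sin(5t)·(-1,2)), X_2 = e^(-3t)(sin(5t)·(-1,1) - cos(5t)·(-1,2)).
General solution: c_1X_1 + c_2X_2.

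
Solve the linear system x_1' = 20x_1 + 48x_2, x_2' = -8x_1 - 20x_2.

x_1(t) = 2c_1e^(-4t) - 3c_2e^(4t), x_2(t) = -c_1e^(-4t) + c_2e^(4t)

Coefficient matrix A = [[20, 48], [-8, -20]].
Characteristic polynomial det(A - λI) = λ^2 - 16 = 0.
Eigenvalues λ = -4, 4.
For λ=-4: (A-λI) row 1 is [24, 48], so an eigenvector is (2, -1).
For λ=4: (A-λI) row 1 is [16, 48], so an eigenvector is (-3, 1).
General solution: c_1e^(-4t)(2,-1) + c_2e^(4t)(-3,1).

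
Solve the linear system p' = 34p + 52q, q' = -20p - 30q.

p(t) = 3C_1e^(2t)sin(4t) + 2C_1e^(2t)cos(4t) + 2C_2e^(2t)sin(4t) - 3C_2e^(2t)cos(4t), q(t) = -2C_1e^(2t)sin(4t) - C_1e^(2t)cos(4t) - C_2e^(2t)sin(4t) + 2C_2e^(2t)cos(4t)

Coefficient matrix A = [[34, 52], [-20, -30]].
Characteristic polynomial det(A - λI) = λ^2 - 4λ + 20 = 0.
Eigenvalues λ = 2 ± 4i (complex conjugate pair).
For λ=2+4i: an eigenvector is (2,-1) - i(3,-2) = (2 - 3i, -1 + 2i).
A real fundamental pair from Re and Im of e^((2+4i)t)v: X_1 = e^(2t)(cos(4t)·(2,-1) + sin(4t)·(3,-2)), X_2 = e^(2t)(sin(4t)·(2,-1) - cos(4t)·(3,-2)).
General solution: C_1X_1 + C_2X_2.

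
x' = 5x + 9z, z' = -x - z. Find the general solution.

x(t) = -3C_1e^(2t) - 3C_2te^(2t) - C_2e^(2t), z(t) = C_1e^(2t) + C_2te^(2t)

Coefficient matrix A = [[5, 9], [-1, -1]].
Characteristic polynomial det(A - λI) = λ^2 - 4λ + 4 = 0.
Single eigenvalue λ = 2 with algebraic multiplicity 2.
Eigenvector v = (-3,1); generalized eigenvector w with (A-λI)w=v is (-1,0).
General solution: e^(2t)[C_1·v + C_2·(t·v + w)].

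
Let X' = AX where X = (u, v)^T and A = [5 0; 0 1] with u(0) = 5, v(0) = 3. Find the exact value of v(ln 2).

6

A = [[5,0],[0,1]]; eigenvalues λ = 1, 5.
Eigenvectors: (0,-1) for λ=1, (1,0) for λ=5.
From the initial condition, c_1 = -3, c_2 = 5.
v(ln 2) = (-3)(2^1)(-1) + (5)(2^5)(0) = 6.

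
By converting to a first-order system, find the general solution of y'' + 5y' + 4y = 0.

y(t) = c_1e^(-4t) + c_2e^(-t)

Let x_1 = y, x_2 = y'. Then x_1' = x_2 and x_2' = -4x_1 - 5x_2.
A = [[0,1],[-4,-5]]; det(A-λI) = λ^2 + 5λ + 4.
Eigenvalues λ = -4, -1 with eigenvectors (1,-4), (1,-1).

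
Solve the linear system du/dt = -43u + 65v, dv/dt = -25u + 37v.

Coefficient matrix A = [[-43, 65], [-25, 37]].
Characteristic polynomial det(A - λI) = λ^2 + 6λ + 34 = 0.
Eigenvalues λ = -3 ± 5i (complex conjugate pair).
For λ=-3+5i: an eigenvector is (3,2) - i(2,1) = (3 - 2i, 2 - i).
A real fundamental pair from Re and Im of e^((-3+5i)t)v: X_1 = e^(-3t)(cos(5t)·(3,2) + sin(5t)·(2,1)), X_2 = e^(-3t)(sin(5t)·(3,2) - cos(5t)·(2,1)).
General solution: c_1X_1 + c_2X_2.

u(t) = 2c_1e^(-3t)sin(5t) + 3c_1e^(-3t)cos(5t) + 3c_2e^(-3t)sin(5t) - 2c_2e^(-3t)cos(5t), v(t) = c_1e^(-3t)sin(5t) + 2c_1e^(-3t)cos(5t) + 2c_2e^(-3t)sin(5t) - c_2e^(-3t)cos(5t)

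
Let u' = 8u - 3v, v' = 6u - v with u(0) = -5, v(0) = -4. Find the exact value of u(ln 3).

A = [[8,-3],[6,-1]]; eigenvalues λ = 2, 5.
Eigenvectors: (1,2) for λ=2, (-1,-1) for λ=5.
From the initial condition, c_1 = 1, c_2 = 6.
u(ln 3) = (1)(3^2)(1) + (6)(3^5)(-1) = -1449.

-1449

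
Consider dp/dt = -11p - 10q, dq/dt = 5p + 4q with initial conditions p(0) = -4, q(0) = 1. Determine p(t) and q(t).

p(t) = 2e^(-t) - 6e^(-6t), q(t) = -2e^(-t) + 3e^(-6t)

Coefficient matrix A = [[-11, -10], [5, 4]].
Characteristic polynomial det(A - λI) = λ^2 + 7λ + 6 = 0.
Eigenvalues λ = -1, -6.
For λ=-1: (A-λI) row 1 is [-10, -10], so an eigenvector is (-1, 1).
For λ=-6: (A-λI) row 1 is [-5, -10], so an eigenvector is (-2, 1).
General solution: c_1e^(-t)(-1,1) + c_2e^(-6t)(-2,1).
Applying p(0)=-4, q(0)=1 gives c_1=-2, c_2=3.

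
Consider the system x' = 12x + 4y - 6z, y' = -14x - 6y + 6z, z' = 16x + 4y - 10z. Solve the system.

x(t) = -c_1e^(-4t) - c_2e^(-2t) + c_3e^(2t), y(t) = c_1e^(-4t) + 2c_2e^(-2t) - c_3e^(2t), z(t) = -2c_1e^(-4t) - c_2e^(-2t) + c_3e^(2t)

Coefficient matrix A = [[12, 4, -6], [-14, -6, 6], [16, 4, -10]].
det(A - λI) = 0 gives eigenvalues λ = -4, -2, 2.
For λ=-4: eigenvector (-1,1,-2).
For λ=-2: eigenvector (-1,2,-1).
For λ=2: eigenvector (1,-1,1).
General solution: c_1e^(-4t)(-1,1,-2) + c_2e^(-2t)(-1,2,-1) + c_3e^(2t)(1,-1,1).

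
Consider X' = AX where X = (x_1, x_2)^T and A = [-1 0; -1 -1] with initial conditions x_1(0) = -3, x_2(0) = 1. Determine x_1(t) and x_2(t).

Coefficient matrix A = [[-1, 0], [-1, -1]].
Characteristic polynomial det(A - λI) = λ^2 + 2λ + 1 = 0.
Single eigenvalue λ = -1 with algebraic multiplicity 2.
Eigenvector v = (0,1); generalized eigenvector w with (A-λI)w=v is (-1,-3).
General solution: e^(-t)[K_1·v + K_2·(t·v + w)].
Applying x_1(0)=-3, x_2(0)=1 gives K_1=10, K_2=3.

x_1(t) = -3e^(-t), x_2(t) = 3te^(-t) + e^(-t)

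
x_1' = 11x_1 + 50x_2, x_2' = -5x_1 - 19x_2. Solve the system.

Coefficient matrix A = [[11, 50], [-5, -19]].
Characteristic polynomial det(A - λI) = λ^2 + 8λ + 41 = 0.
Eigenvalues λ = -4 ± 5i (complex conjugate pair).
For λ=-4+5i: an eigenvector is (3,-1) - i(-1,0) = (3 + i, -1).
A real fundamental pair from Re and Im of e^((-4+5i)t)v: X_1 = e^(-4t)(cos(5t)·(3,-1) + sin(5t)·(-1,0)), X_2 = e^(-4t)(sin(5t)·(3,-1) - cos(5t)·(-1,0)).
General solution: c_1X_1 + c_2X_2.

x_1(t) = -c_1e^(-4t)sin(5t) + 3c_1e^(-4t)cos(5t) + 3c_2e^(-4t)sin(5t) + c_2e^(-4t)cos(5t), x_2(t) = -c_1e^(-4t)cos(5t) - c_2e^(-4t)sin(5t)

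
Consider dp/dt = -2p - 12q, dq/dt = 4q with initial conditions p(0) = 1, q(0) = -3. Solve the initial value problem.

Coefficient matrix A = [[-2, -12], [0, 4]].
Characteristic polynomial det(A - λI) = λ^2 - 2λ - 8 = 0.
Eigenvalues λ = 4, -2.
For λ=4: (A-λI) row 1 is [-6, -12], so an eigenvector is (2, -1).
For λ=-2: (A-λI) row 1 is [0, -12], so an eigenvector is (-1, 0).
General solution: C_1e^(4t)(2,-1) + C_2e^(-2t)(-1,0).
Applying p(0)=1, q(0)=-3 gives C_1=3, C_2=5.

p(t) = 6e^(4t) - 5e^(-2t), q(t) = -3e^(4t)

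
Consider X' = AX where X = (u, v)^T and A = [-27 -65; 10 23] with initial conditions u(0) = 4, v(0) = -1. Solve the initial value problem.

u(t) = -7e^(-2t)sin(5t) + 4e^(-2t)cos(5t), v(t) = 3e^(-2t)sin(5t) - e^(-2t)cos(5t)

Coefficient matrix A = [[-27, -65], [10, 23]].
Characteristic polynomial det(A - λI) = λ^2 + 4λ + 29 = 0.
Eigenvalues λ = -2 ± 5i (complex conjugate pair).
For λ=-2+5i: an eigenvector is (-3,1) - i(2,-1) = (-3 - 2i, 1 + i).
A real fundamental pair from Re and Im of e^((-2+5i)t)v: X_1 = e^(-2t)(cos(5t)·(-3,1) + sin(5t)·(2,-1)), X_2 = e^(-2t)(sin(5t)·(-3,1) - cos(5t)·(2,-1)).
General solution: c_1X_1 + c_2X_2.
Applying u(0)=4, v(0)=-1 gives c_1=-2, c_2=1.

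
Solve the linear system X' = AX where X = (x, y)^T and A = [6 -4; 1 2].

Coefficient matrix A = [[6, -4], [1, 2]].
Characteristic polynomial det(A - λI) = λ^2 - 8λ + 16 = 0.
Single eigenvalue λ = 4 with algebraic multiplicity 2.
Eigenvector v = (-2,-1); generalized eigenvector w with (A-λI)w=v is (3,2).
General solution: e^(4t)[c_1·v + c_2·(t·v + w)].

x(t) = -2c_1e^(4t) - 2c_2te^(4t) + 3c_2e^(4t), y(t) = -c_1e^(4t) - c_2te^(4t) + 2c_2e^(4t)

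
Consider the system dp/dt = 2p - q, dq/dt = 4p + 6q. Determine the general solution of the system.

Coefficient matrix A = [[2, -1], [4, 6]].
Characteristic polynomial det(A - λI) = λ^2 - 8λ + 16 = 0.
Single eigenvalue λ = 4 with algebraic multiplicity 2.
Eigenvector v = (-1,2); generalized eigenvector w with (A-λI)w=v is (-1,3).
General solution: e^(4t)[K_1·v + K_2·(t·v + w)].

p(t) = -K_1e^(4t) - K_2te^(4t) - K_2e^(4t), q(t) = 2K_1e^(4t) + 2K_2te^(4t) + 3K_2e^(4t)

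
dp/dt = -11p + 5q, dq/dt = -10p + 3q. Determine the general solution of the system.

p(t) = -2K_1e^(-4t)sin(t) + K_1e^(-4t)cos(t) + K_2e^(-4t)sin(t) + 2K_2e^(-4t)cos(t), q(t) = -3K_1e^(-4t)sin(t) + K_1e^(-4t)cos(t) + K_2e^(-4t)sin(t) + 3K_2e^(-4t)cos(t)

Coefficient matrix A = [[-11, 5], [-10, 3]].
Characteristic polynomial det(A - λI) = λ^2 + 8λ + 17 = 0.
Eigenvalues λ = -4 ± i (complex conjugate pair).
For λ=-4+i: an eigenvector is (1,1) - i(-2,-3) = (1 + 2i, 1 + 3i).
A real fundamental pair from Re and Im of e^((-4+i)t)v: X_1 = e^(-4t)(cos(t)·(1,1) + sin(t)·(-2,-3)), X_2 = e^(-4t)(sin(t)·(1,1) - cos(t)·(-2,-3)).
General solution: K_1X_1 + K_2X_2.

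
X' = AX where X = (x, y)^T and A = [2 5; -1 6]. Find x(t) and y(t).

Coefficient matrix A = [[2, 5], [-1, 6]].
Characteristic polynomial det(A - λI) = λ^2 - 8λ + 17 = 0.
Eigenvalues λ = 4 ± i (complex conjugate pair).
For λ=4+i: an eigenvector is (-2,-1) - i(-1,0) = (-2 + i, -1).
A real fundamental pair from Re and Im of e^((4+i)t)v: X_1 = e^(4t)(cos(t)·(-2,-1) + sin(t)·(-1,0)), X_2 = e^(4t)(sin(t)·(-2,-1) - cos(t)·(-1,0)).
General solution: c_1X_1 + c_2X_2.

x(t) = -c_1e^(4t)sin(t) - 2c_1e^(4t)cos(t) - 2c_2e^(4t)sin(t) + c_2e^(4t)cos(t), y(t) = -c_1e^(4t)cos(t) - c_2e^(4t)sin(t)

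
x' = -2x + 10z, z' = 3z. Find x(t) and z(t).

x(t) = -K_1e^(-2t) + 2K_2e^(3t), z(t) = K_2e^(3t)

Coefficient matrix A = [[-2, 10], [0, 3]].
Characteristic polynomial det(A - λI) = λ^2 - λ - 6 = 0.
Eigenvalues λ = -2, 3.
For λ=-2: (A-λI) row 1 is [0, 10], so an eigenvector is (-1, 0).
For λ=3: (A-λI) row 1 is [-5, 10], so an eigenvector is (2, 1).
General solution: K_1e^(-2t)(-1,0) + K_2e^(3t)(2,1).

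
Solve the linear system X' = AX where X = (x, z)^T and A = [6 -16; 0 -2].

Coefficient matrix A = [[6, -16], [0, -2]].
Characteristic polynomial det(A - λI) = λ^2 - 4λ - 12 = 0.
Eigenvalues λ = 6, -2.
For λ=6: (A-λI) row 1 is [0, -16], so an eigenvector is (1, 0).
For λ=-2: (A-λI) row 1 is [8, -16], so an eigenvector is (2, 1).
General solution: K_1e^(6t)(1,0) + K_2e^(-2t)(2,1).

x(t) = K_1e^(6t) + 2K_2e^(-2t), z(t) = K_2e^(-2t)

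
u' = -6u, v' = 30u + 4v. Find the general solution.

u(t) = C_1e^(-6t), v(t) = -3C_1e^(-6t) + C_2e^(4t)

Coefficient matrix A = [[-6, 0], [30, 4]].
Characteristic polynomial det(A - λI) = λ^2 + 2λ - 24 = 0.
Eigenvalues λ = -6, 4.
For λ=-6: (A-λI) row 2 is [30, 10], so an eigenvector is (1, -3).
For λ=4: (A-λI) row 1 is [-10, 0], so an eigenvector is (0, 1).
General solution: C_1e^(-6t)(1,-3) + C_2e^(4t)(0,1).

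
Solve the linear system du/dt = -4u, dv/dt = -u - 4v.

u(t) = -c_2e^(-4t), v(t) = c_1e^(-4t) + c_2te^(-4t) - c_2e^(-4t)

Coefficient matrix A = [[-4, 0], [-1, -4]].
Characteristic polynomial det(A - λI) = λ^2 + 8λ + 16 = 0.
Single eigenvalue λ = -4 with algebraic multiplicity 2.
Eigenvector v = (0,1); generalized eigenvector w with (A-λI)w=v is (-1,-1).
General solution: e^(-4t)[c_1·v + c_2·(t·v + w)].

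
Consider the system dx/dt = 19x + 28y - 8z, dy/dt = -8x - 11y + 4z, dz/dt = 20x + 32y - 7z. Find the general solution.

Coefficient matrix A = [[19, 28, -8], [-8, -11, 4], [20, 32, -7]].
det(A - λI) = 0 gives eigenvalues λ = 3, 1, -3.
For λ=3: eigenvector (1,0,2).
For λ=1: eigenvector (-2,1,-1).
For λ=-3: eigenvector (-2,1,-2).
General solution: K_1e^(3t)(1,0,2) + K_2e^(t)(-2,1,-1) + K_3e^(-3t)(-2,1,-2).

x(t) = K_1e^(3t) - 2K_2e^(t) - 2K_3e^(-3t), y(t) = K_2e^(t) + K_3e^(-3t), z(t) = 2K_1e^(3t) - K_2e^(t) - 2K_3e^(-3t)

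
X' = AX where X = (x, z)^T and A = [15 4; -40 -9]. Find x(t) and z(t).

Coefficient matrix A = [[15, 4], [-40, -9]].
Characteristic polynomial det(A - λI) = λ^2 - 6λ + 25 = 0.
Eigenvalues λ = 3 ± 4i (complex conjugate pair).
For λ=3+4i: an eigenvector is (-1,3) - i(0,1) = (-1, 3 - i).
A real fundamental pair from Re and Im of e^((3+4i)t)v: X_1 = e^(3t)(cos(4t)·(-1,3) + sin(4t)·(0,1)), X_2 = e^(3t)(sin(4t)·(-1,3) - cos(4t)·(0,1)).
General solution: c_1X_1 + c_2X_2.

x(t) = -c_1e^(3t)cos(4t) - c_2e^(3t)sin(4t), z(t) = c_1e^(3t)sin(4t) + 3c_1e^(3t)cos(4t) + 3c_2e^(3t)sin(4t) - c_2e^(3t)cos(4t)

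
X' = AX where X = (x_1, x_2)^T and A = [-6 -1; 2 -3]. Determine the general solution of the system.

Coefficient matrix A = [[-6, -1], [2, -3]].
Characteristic polynomial det(A - λI) = λ^2 + 9λ + 20 = 0.
Eigenvalues λ = -4, -5.
For λ=-4: (A-λI) row 1 is [-2, -1], so an eigenvector is (1, -2).
For λ=-5: (A-λI) row 1 is [-1, -1], so an eigenvector is (1, -1).
General solution: K_1e^(-4t)(1,-2) + K_2e^(-5t)(1,-1).

x_1(t) = K_1e^(-4t) + K_2e^(-5t), x_2(t) = -2K_1e^(-4t) - K_2e^(-5t)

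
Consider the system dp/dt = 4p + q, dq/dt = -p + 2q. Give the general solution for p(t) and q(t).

p(t) = K_1e^(3t) + K_2te^(3t) - K_2e^(3t), q(t) = -K_1e^(3t) - K_2te^(3t) + 2K_2e^(3t)

Coefficient matrix A = [[4, 1], [-1, 2]].
Characteristic polynomial det(A - λI) = λ^2 - 6λ + 9 = 0.
Single eigenvalue λ = 3 with algebraic multiplicity 2.
Eigenvector v = (1,-1); generalized eigenvector w with (A-λI)w=v is (-1,2).
General solution: e^(3t)[K_1·v + K_2·(t·v + w)].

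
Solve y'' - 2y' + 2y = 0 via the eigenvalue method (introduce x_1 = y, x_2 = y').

y(t) = c_1e^(t)cos(t) + c_2e^(t)sin(t)

Let x_1 = y, x_2 = y'. Then x_1' = x_2 and x_2' = -2x_1 + 2x_2.
A = [[0,1],[-2,2]]; det(A-λI) = λ^2 - 2λ + 2.
Eigenvalues λ = 1 ± i.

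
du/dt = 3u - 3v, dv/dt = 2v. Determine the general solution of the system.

Coefficient matrix A = [[3, -3], [0, 2]].
Characteristic polynomial det(A - λI) = λ^2 - 5λ + 6 = 0.
Eigenvalues λ = 2, 3.
For λ=2: (A-λI) row 1 is [1, -3], so an eigenvector is (3, 1).
For λ=3: (A-λI) row 1 is [0, -3], so an eigenvector is (-1, 0).
General solution: c_1e^(2t)(3,1) + c_2e^(3t)(-1,0).

u(t) = 3c_1e^(2t) - c_2e^(3t), v(t) = c_1e^(2t)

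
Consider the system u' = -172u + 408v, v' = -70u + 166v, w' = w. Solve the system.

Coefficient matrix A = [[-172, 408, 0], [-70, 166, 0], [0, 0, 1]].
det(A - λI) = 0 gives eigenvalues λ = -2, -4, 1.
For λ=-2: eigenvector (12,5,0).
For λ=-4: eigenvector (17,7,0).
For λ=1: eigenvector (0,0,1).
General solution: C_1e^(-2t)(12,5,0) + C_2e^(-4t)(17,7,0) + C_3e^(t)(0,0,1).

u(t) = 12C_1e^(-2t) + 17C_2e^(-4t), v(t) = 5C_1e^(-2t) + 7C_2e^(-4t), w(t) = C_3e^(t)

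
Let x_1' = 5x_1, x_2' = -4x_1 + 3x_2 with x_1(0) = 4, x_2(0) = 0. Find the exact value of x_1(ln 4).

4096

A = [[5,0],[-4,3]]; eigenvalues λ = 5, 3.
Eigenvectors: (-1,2) for λ=5, (0,1) for λ=3.
From the initial condition, c_1 = -4, c_2 = 8.
x_1(ln 4) = (-4)(4^5)(-1) + (8)(4^3)(0) = 4096.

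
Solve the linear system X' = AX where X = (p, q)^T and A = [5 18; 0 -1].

Coefficient matrix A = [[5, 18], [0, -1]].
Characteristic polynomial det(A - λI) = λ^2 - 4λ - 5 = 0.
Eigenvalues λ = -1, 5.
For λ=-1: (A-λI) row 1 is [6, 18], so an eigenvector is (-3, 1).
For λ=5: (A-λI) row 1 is [0, 18], so an eigenvector is (-1, 0).
General solution: C_1e^(-t)(-3,1) + C_2e^(5t)(-1,0).

p(t) = -3C_1e^(-t) - C_2e^(5t), q(t) = C_1e^(-t)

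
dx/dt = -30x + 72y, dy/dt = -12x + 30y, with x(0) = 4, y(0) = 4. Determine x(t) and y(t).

x(t) = 16e^(6t) - 12e^(-6t), y(t) = 8e^(6t) - 4e^(-6t)

Coefficient matrix A = [[-30, 72], [-12, 30]].
Characteristic polynomial det(A - λI) = λ^2 - 36 = 0.
Eigenvalues λ = -6, 6.
For λ=-6: (A-λI) row 1 is [-24, 72], so an eigenvector is (3, 1).
For λ=6: (A-λI) row 1 is [-36, 72], so an eigenvector is (2, 1).
General solution: K_1e^(-6t)(3,1) + K_2e^(6t)(2,1).
Applying x(0)=4, y(0)=4 gives K_1=-4, K_2=8.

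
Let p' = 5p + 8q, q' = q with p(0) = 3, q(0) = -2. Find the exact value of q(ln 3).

A = [[5,8],[0,1]]; eigenvalues λ = 1, 5.
Eigenvectors: (-2,1) for λ=1, (-1,0) for λ=5.
From the initial condition, c_1 = -2, c_2 = 1.
q(ln 3) = (-2)(3^1)(1) + (1)(3^5)(0) = -6.

-6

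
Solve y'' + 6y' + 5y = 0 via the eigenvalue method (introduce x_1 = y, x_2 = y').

y(t) = c_1e^(-5t) + c_2e^(-t)

Let x_1 = y, x_2 = y'. Then x_1' = x_2 and x_2' = -5x_1 - 6x_2.
A = [[0,1],[-5,-6]]; det(A-λI) = λ^2 + 6λ + 5.
Eigenvalues λ = -5, -1 with eigenvectors (1,-5), (1,-1).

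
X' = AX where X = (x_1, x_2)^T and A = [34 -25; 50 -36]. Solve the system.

Coefficient matrix A = [[34, -25], [50, -36]].
Characteristic polynomial det(A - λI) = λ^2 + 2λ + 26 = 0.
Eigenvalues λ = -1 ± 5i (complex conjugate pair).
For λ=-1+5i: an eigenvector is (-2,-3) - i(1,1) = (-2 - i, -3 - i).
A real fundamental pair from Re and Im of e^((-1+5i)t)v: X_1 = e^(-t)(cos(5t)·(-2,-3) + sin(5t)·(1,1)), X_2 = e^(-t)(sin(5t)·(-2,-3) - cos(5t)·(1,1)).
General solution: K_1X_1 + K_2X_2.

x_1(t) = K_1e^(-t)sin(5t) - 2K_1e^(-t)cos(5t) - 2K_2e^(-t)sin(5t) - K_2e^(-t)cos(5t), x_2(t) = K_1e^(-t)sin(5t) - 3K_1e^(-t)cos(5t) - 3K_2e^(-t)sin(5t) - K_2e^(-t)cos(5t)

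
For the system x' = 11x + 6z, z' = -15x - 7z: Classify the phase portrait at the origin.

A = [[11,6],[-15,-7]]; det(A-λI) = λ^2 - 4λ + 13.
λ = 2 ± 3i: positive real part.

unstable spiral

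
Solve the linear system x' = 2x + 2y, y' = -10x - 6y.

x(t) = -C_1e^(-2t)cos(2t) - C_2e^(-2t)sin(2t), y(t) = C_1e^(-2t)sin(2t) + 2C_1e^(-2t)cos(2t) + 2C_2e^(-2t)sin(2t) - C_2e^(-2t)cos(2t)

Coefficient matrix A = [[2, 2], [-10, -6]].
Characteristic polynomial det(A - λI) = λ^2 + 4λ + 8 = 0.
Eigenvalues λ = -2 ± 2i (complex conjugate pair).
For λ=-2+2i: an eigenvector is (-1,2) - i(0,1) = (-1, 2 - i).
A real fundamental pair from Re and Im of e^((-2+2i)t)v: X_1 = e^(-2t)(cos(2t)·(-1,2) + sin(2t)·(0,1)), X_2 = e^(-2t)(sin(2t)·(-1,2) - cos(2t)·(0,1)).
General solution: C_1X_1 + C_2X_2.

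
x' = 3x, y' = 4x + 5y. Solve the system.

x(t) = -K_2e^(3t), y(t) = K_1e^(5t) + 2K_2e^(3t)

Coefficient matrix A = [[3, 0], [4, 5]].
Characteristic polynomial det(A - λI) = λ^2 - 8λ + 15 = 0.
Eigenvalues λ = 5, 3.
For λ=5: (A-λI) row 1 is [-2, 0], so an eigenvector is (0, 1).
For λ=3: (A-λI) row 2 is [4, 2], so an eigenvector is (-1, 2).
General solution: K_1e^(5t)(0,1) + K_2e^(3t)(-1,2).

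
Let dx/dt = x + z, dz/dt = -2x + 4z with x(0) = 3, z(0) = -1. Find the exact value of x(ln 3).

-45

A = [[1,1],[-2,4]]; eigenvalues λ = 3, 2.
Eigenvectors: (1,2) for λ=3, (1,1) for λ=2.
From the initial condition, c_1 = -4, c_2 = 7.
x(ln 3) = (-4)(3^3)(1) + (7)(3^2)(1) = -45.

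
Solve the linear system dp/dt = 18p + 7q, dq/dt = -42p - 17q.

p(t) = -c_1e^(-3t) - c_2e^(4t), q(t) = 3c_1e^(-3t) + 2c_2e^(4t)

Coefficient matrix A = [[18, 7], [-42, -17]].
Characteristic polynomial det(A - λI) = λ^2 - λ - 12 = 0.
Eigenvalues λ = -3, 4.
For λ=-3: (A-λI) row 1 is [21, 7], so an eigenvector is (-1, 3).
For λ=4: (A-λI) row 1 is [14, 7], so an eigenvector is (-1, 2).
General solution: c_1e^(-3t)(-1,3) + c_2e^(4t)(-1,2).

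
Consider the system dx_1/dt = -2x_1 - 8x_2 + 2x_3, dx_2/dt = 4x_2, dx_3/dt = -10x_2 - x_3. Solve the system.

Coefficient matrix A = [[-2, -8, 2], [0, 4, 0], [0, -10, -1]].
det(A - λI) = 0 gives eigenvalues λ = -2, 4, -1.
For λ=-2: eigenvector (1,0,0).
For λ=4: eigenvector (-2,1,-2).
For λ=-1: eigenvector (2,0,1).
General solution: C_1e^(-2t)(1,0,0) + C_2e^(4t)(-2,1,-2) + C_3e^(-t)(2,0,1).

x_1(t) = C_1e^(-2t) - 2C_2e^(4t) + 2C_3e^(-t), x_2(t) = C_2e^(4t), x_3(t) = -2C_2e^(4t) + C_3e^(-t)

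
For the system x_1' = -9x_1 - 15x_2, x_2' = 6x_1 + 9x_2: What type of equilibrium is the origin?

A = [[-9,-15],[6,9]]; det(A-λI) = λ^2 + 9.
λ = 0 ± 3i: zero real part.

center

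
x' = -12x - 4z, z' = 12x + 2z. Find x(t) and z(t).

Coefficient matrix A = [[-12, -4], [12, 2]].
Characteristic polynomial det(A - λI) = λ^2 + 10λ + 24 = 0.
Eigenvalues λ = -4, -6.
For λ=-4: (A-λI) row 1 is [-8, -4], so an eigenvector is (1, -2).
For λ=-6: (A-λI) row 1 is [-6, -4], so an eigenvector is (-2, 3).
General solution: c_1e^(-4t)(1,-2) + c_2e^(-6t)(-2,3).

x(t) = c_1e^(-4t) - 2c_2e^(-6t), z(t) = -2c_1e^(-4t) + 3c_2e^(-6t)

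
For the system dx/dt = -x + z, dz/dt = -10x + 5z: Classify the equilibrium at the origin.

unstable spiral

A = [[-1,1],[-10,5]]; det(A-λI) = λ^2 - 4λ + 5.
λ = 2 ± i: positive real part.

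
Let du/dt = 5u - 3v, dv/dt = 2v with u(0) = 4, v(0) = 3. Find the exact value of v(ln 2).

12

A = [[5,-3],[0,2]]; eigenvalues λ = 5, 2.
Eigenvectors: (1,0) for λ=5, (-1,-1) for λ=2.
From the initial condition, c_1 = 1, c_2 = -3.
v(ln 2) = (1)(2^5)(0) + (-3)(2^2)(-1) = 12.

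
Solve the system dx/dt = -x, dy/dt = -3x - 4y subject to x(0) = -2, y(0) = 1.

Coefficient matrix A = [[-1, 0], [-3, -4]].
Characteristic polynomial det(A - λI) = λ^2 + 5λ + 4 = 0.
Eigenvalues λ = -1, -4.
For λ=-1: (A-λI) row 2 is [-3, -3], so an eigenvector is (-1, 1).
For λ=-4: (A-λI) row 1 is [3, 0], so an eigenvector is (0, 1).
General solution: c_1e^(-t)(-1,1) + c_2e^(-4t)(0,1).
Applying x(0)=-2, y(0)=1 gives c_1=2, c_2=-1.

x(t) = -2e^(-t), y(t) = 2e^(-t) - e^(-4t)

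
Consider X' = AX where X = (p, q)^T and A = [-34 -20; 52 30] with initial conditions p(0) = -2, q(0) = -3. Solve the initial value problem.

p(t) = 31e^(-2t)sin(4t) - 2e^(-2t)cos(4t), q(t) = -50e^(-2t)sin(4t) - 3e^(-2t)cos(4t)

Coefficient matrix A = [[-34, -20], [52, 30]].
Characteristic polynomial det(A - λI) = λ^2 + 4λ + 20 = 0.
Eigenvalues λ = -2 ± 4i (complex conjugate pair).
For λ=-2+4i: an eigenvector is (-2,3) - i(1,-2) = (-2 - i, 3 + 2i).
A real fundamental pair from Re and Im of e^((-2+4i)t)v: X_1 = e^(-2t)(cos(4t)·(-2,3) + sin(4t)·(1,-2)), X_2 = e^(-2t)(sin(4t)·(-2,3) - cos(4t)·(1,-2)).
General solution: K_1X_1 + K_2X_2.
Applying p(0)=-2, q(0)=-3 gives K_1=7, K_2=-12.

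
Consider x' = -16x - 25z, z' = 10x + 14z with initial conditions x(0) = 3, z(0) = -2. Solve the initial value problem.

x(t) = e^(-t)sin(5t) + 3e^(-t)cos(5t), z(t) = -2e^(-t)cos(5t)

Coefficient matrix A = [[-16, -25], [10, 14]].
Characteristic polynomial det(A - λI) = λ^2 + 2λ + 26 = 0.
Eigenvalues λ = -1 ± 5i (complex conjugate pair).
For λ=-1+5i: an eigenvector is (1,-1) - i(2,-1) = (1 - 2i, -1 + i).
A real fundamental pair from Re and Im of e^((-1+5i)t)v: X_1 = e^(-t)(cos(5t)·(1,-1) + sin(5t)·(2,-1)), X_2 = e^(-t)(sin(5t)·(1,-1) - cos(5t)·(2,-1)).
General solution: c_1X_1 + c_2X_2.
Applying x(0)=3, z(0)=-2 gives c_1=1, c_2=-1.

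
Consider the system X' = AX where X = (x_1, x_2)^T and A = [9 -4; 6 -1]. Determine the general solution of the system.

x_1(t) = -2c_1e^(3t) - c_2e^(5t), x_2(t) = -3c_1e^(3t) - c_2e^(5t)

Coefficient matrix A = [[9, -4], [6, -1]].
Characteristic polynomial det(A - λI) = λ^2 - 8λ + 15 = 0.
Eigenvalues λ = 3, 5.
For λ=3: (A-λI) row 1 is [6, -4], so an eigenvector is (-2, -3).
For λ=5: (A-λI) row 1 is [4, -4], so an eigenvector is (-1, -1).
General solution: c_1e^(3t)(-2,-3) + c_2e^(5t)(-1,-1).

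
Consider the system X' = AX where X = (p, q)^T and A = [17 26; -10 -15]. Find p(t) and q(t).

p(t) = -3c_1e^(t)sin(2t) - 2c_1e^(t)cos(2t) - 2c_2e^(t)sin(2t) + 3c_2e^(t)cos(2t), q(t) = 2c_1e^(t)sin(2t) + c_1e^(t)cos(2t) + c_2e^(t)sin(2t) - 2c_2e^(t)cos(2t)

Coefficient matrix A = [[17, 26], [-10, -15]].
Characteristic polynomial det(A - λI) = λ^2 - 2λ + 5 = 0.
Eigenvalues λ = 1 ± 2i (complex conjugate pair).
For λ=1+2i: an eigenvector is (-2,1) - i(-3,2) = (-2 + 3i, 1 - 2i).
A real fundamental pair from Re and Im of e^((1+2i)t)v: X_1 = e^(t)(cos(2t)·(-2,1) + sin(2t)·(-3,2)), X_2 = e^(t)(sin(2t)·(-2,1) - cos(2t)·(-3,2)).
General solution: c_1X_1 + c_2X_2.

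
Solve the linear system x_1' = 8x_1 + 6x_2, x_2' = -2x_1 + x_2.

x_1(t) = -3K_1e^(4t) + 2K_2e^(5t), x_2(t) = 2K_1e^(4t) - K_2e^(5t)

Coefficient matrix A = [[8, 6], [-2, 1]].
Characteristic polynomial det(A - λI) = λ^2 - 9λ + 20 = 0.
Eigenvalues λ = 4, 5.
For λ=4: (A-λI) row 1 is [4, 6], so an eigenvector is (-3, 2).
For λ=5: (A-λI) row 1 is [3, 6], so an eigenvector is (2, -1).
General solution: K_1e^(4t)(-3,2) + K_2e^(5t)(2,-1).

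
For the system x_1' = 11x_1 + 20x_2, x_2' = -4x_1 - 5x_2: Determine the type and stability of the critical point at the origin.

A = [[11,20],[-4,-5]]; det(A-λI) = λ^2 - 6λ + 25.
λ = 3 ± 4i: positive real part.

unstable spiral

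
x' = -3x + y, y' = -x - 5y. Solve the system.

Coefficient matrix A = [[-3, 1], [-1, -5]].
Characteristic polynomial det(A - λI) = λ^2 + 8λ + 16 = 0.
Single eigenvalue λ = -4 with algebraic multiplicity 2.
Eigenvector v = (1,-1); generalized eigenvector w with (A-λI)w=v is (-2,3).
General solution: e^(-4t)[c_1·v + c_2·(t·v + w)].

x(t) = c_1e^(-4t) + c_2te^(-4t) - 2c_2e^(-4t), y(t) = -c_1e^(-4t) - c_2te^(-4t) + 3c_2e^(-4t)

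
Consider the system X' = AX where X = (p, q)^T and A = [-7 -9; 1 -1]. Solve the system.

p(t) = -3K_1e^(-4t) - 3K_2te^(-4t) - 2K_2e^(-4t), q(t) = K_1e^(-4t) + K_2te^(-4t) + K_2e^(-4t)

Coefficient matrix A = [[-7, -9], [1, -1]].
Characteristic polynomial det(A - λI) = λ^2 + 8λ + 16 = 0.
Single eigenvalue λ = -4 with algebraic multiplicity 2.
Eigenvector v = (-3,1); generalized eigenvector w with (A-λI)w=v is (-2,1).
General solution: e^(-4t)[K_1·v + K_2·(t·v + w)].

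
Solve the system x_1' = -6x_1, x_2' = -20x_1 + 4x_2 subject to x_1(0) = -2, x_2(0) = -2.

x_1(t) = -2e^(-6t), x_2(t) = 2e^(4t) - 4e^(-6t)

Coefficient matrix A = [[-6, 0], [-20, 4]].
Characteristic polynomial det(A - λI) = λ^2 + 2λ - 24 = 0.
Eigenvalues λ = -6, 4.
For λ=-6: (A-λI) row 2 is [-20, 10], so an eigenvector is (1, 2).
For λ=4: (A-λI) row 1 is [-10, 0], so an eigenvector is (0, -1).
General solution: c_1e^(-6t)(1,2) + c_2e^(4t)(0,-1).
Applying x_1(0)=-2, x_2(0)=-2 gives c_1=-2, c_2=-2.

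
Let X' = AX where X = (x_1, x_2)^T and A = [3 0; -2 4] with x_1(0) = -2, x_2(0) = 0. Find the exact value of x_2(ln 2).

A = [[3,0],[-2,4]]; eigenvalues λ = 3, 4.
Eigenvectors: (1,2) for λ=3, (0,1) for λ=4.
From the initial condition, c_1 = -2, c_2 = 4.
x_2(ln 2) = (-2)(2^3)(2) + (4)(2^4)(1) = 32.

32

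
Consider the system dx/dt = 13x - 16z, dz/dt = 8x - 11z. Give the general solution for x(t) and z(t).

Coefficient matrix A = [[13, -16], [8, -11]].
Characteristic polynomial det(A - λI) = λ^2 - 2λ - 15 = 0.
Eigenvalues λ = -3, 5.
For λ=-3: (A-λI) row 1 is [16, -16], so an eigenvector is (-1, -1).
For λ=5: (A-λI) row 1 is [8, -16], so an eigenvector is (2, 1).
General solution: c_1e^(-3t)(-1,-1) + c_2e^(5t)(2,1).

x(t) = -c_1e^(-3t) + 2c_2e^(5t), z(t) = -c_1e^(-3t) + c_2e^(5t)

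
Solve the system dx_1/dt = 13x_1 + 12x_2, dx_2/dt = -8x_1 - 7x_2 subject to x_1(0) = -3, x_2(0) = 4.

Coefficient matrix A = [[13, 12], [-8, -7]].
Characteristic polynomial det(A - λI) = λ^2 - 6λ + 5 = 0.
Eigenvalues λ = 5, 1.
For λ=5: (A-λI) row 1 is [8, 12], so an eigenvector is (-3, 2).
For λ=1: (A-λI) row 1 is [12, 12], so an eigenvector is (-1, 1).
General solution: c_1e^(5t)(-3,2) + c_2e^(t)(-1,1).
Applying x_1(0)=-3, x_2(0)=4 gives c_1=-1, c_2=6.

x_1(t) = 3e^(5t) - 6e^(t), x_2(t) = -2e^(5t) + 6e^(t)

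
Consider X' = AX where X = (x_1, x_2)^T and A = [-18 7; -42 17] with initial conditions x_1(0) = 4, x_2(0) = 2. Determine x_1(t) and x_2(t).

x_1(t) = -6e^(3t) + 10e^(-4t), x_2(t) = -18e^(3t) + 20e^(-4t)

Coefficient matrix A = [[-18, 7], [-42, 17]].
Characteristic polynomial det(A - λI) = λ^2 + λ - 12 = 0.
Eigenvalues λ = -4, 3.
For λ=-4: (A-λI) row 1 is [-14, 7], so an eigenvector is (-1, -2).
For λ=3: (A-λI) row 1 is [-21, 7], so an eigenvector is (1, 3).
General solution: K_1e^(-4t)(-1,-2) + K_2e^(3t)(1,3).
Applying x_1(0)=4, x_2(0)=2 gives K_1=-10, K_2=-6.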